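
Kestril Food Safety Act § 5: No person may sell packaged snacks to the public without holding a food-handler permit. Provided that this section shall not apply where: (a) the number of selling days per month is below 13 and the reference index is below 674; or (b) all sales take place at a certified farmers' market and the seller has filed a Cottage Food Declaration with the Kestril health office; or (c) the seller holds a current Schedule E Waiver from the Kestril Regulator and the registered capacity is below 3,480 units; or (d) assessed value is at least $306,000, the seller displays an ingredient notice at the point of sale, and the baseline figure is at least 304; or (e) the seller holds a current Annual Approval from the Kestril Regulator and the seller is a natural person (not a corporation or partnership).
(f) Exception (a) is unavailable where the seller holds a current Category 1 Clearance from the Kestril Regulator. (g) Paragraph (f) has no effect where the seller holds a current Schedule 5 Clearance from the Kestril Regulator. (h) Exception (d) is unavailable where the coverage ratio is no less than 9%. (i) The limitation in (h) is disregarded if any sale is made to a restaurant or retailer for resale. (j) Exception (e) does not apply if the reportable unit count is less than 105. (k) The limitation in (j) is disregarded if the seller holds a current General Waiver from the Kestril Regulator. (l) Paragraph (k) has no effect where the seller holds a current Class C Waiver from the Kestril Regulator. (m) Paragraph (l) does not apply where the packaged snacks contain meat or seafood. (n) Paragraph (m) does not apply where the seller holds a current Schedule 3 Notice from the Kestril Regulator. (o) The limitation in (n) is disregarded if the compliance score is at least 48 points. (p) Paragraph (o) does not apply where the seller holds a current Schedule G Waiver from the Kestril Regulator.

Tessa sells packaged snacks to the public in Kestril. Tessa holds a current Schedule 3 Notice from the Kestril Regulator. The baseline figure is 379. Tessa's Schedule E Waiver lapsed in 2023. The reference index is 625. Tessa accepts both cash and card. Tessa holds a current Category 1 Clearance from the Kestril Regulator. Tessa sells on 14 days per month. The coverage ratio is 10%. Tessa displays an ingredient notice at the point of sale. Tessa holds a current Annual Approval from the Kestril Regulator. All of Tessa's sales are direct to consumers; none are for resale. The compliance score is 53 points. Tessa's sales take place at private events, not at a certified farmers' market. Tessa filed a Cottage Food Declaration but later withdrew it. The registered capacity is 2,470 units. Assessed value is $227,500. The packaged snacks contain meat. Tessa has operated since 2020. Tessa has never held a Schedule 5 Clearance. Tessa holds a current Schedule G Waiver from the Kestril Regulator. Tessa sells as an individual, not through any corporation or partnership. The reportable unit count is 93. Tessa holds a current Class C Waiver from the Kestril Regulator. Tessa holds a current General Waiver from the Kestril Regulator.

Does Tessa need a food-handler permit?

Yes — Tessa must hold a food-handler permit.

Exception (a) requires that the number of selling days per month is below 13; but the number of selling days per month is 14, not below 13, so (a) is unavailable.
Exception (b) requires that all sales take place at a certified farmers' market; but sales are at private events, not a certified farmers' market, so (b) is unavailable.
Exception (c) does not apply: no current Schedule E Waiver is held.
Exception (d) does not apply: assessed value is $227,500, short of $306,000.
All of (e)'s requirements are met (a current Annual Approval is held; the seller is a natural person). However, paragraphs (j)–(p) must be considered: (j) operates against (e): the reportable unit count is 93, less than the 105 limit. (k) would limit (j) — a current General Waiver is held — but (l) sets (k) aside: (l) operates against (k): a current Class C Waiver is held. (m) applies (the packaged snacks contain meat), but is set aside by (n): (n) operates against (m): a current Schedule 3 Notice is held. (o) is triggered (the compliance score is 53 points, meeting the 48 points threshold), but yields to (p): (p) operates — a current Schedule G Waiver is held. Exception (e) does not apply.
No exception is made out. Tessa falls within the general rule.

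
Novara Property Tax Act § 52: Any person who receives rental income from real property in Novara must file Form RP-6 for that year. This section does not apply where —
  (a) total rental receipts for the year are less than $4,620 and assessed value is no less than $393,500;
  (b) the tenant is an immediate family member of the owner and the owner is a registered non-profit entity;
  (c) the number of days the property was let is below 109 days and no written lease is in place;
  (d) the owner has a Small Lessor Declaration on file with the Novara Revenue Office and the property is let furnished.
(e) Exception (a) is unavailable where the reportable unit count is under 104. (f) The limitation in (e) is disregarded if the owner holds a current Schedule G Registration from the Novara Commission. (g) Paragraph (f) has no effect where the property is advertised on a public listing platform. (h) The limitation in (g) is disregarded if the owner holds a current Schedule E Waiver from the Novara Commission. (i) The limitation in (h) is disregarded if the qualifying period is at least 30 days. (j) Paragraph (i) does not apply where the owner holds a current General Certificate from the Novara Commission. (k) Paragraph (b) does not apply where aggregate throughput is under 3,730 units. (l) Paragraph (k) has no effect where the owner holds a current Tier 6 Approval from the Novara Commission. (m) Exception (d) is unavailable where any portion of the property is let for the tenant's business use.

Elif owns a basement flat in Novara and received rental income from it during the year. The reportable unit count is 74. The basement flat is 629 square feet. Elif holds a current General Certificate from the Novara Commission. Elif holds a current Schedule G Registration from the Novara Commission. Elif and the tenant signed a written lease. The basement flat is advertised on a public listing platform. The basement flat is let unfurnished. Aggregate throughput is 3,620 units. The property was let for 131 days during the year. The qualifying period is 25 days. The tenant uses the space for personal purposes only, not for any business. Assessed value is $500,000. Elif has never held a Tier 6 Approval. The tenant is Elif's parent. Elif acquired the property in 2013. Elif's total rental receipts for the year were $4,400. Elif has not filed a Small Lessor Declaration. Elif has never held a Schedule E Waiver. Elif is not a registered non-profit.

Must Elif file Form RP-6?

Exception (a): total rental receipts for the year are $4,400, less than the $4,620 limit; assessed value is $500,000, meeting the $393,500 threshold — every condition holds. However, paragraphs (e)–(j) must be considered: (e) operates against (a): the reportable unit count is 74, under the 104 limit. (f) is triggered (a current Schedule G Registration is held), but yields to (g): (g) applies — the property is publicly advertised. (h) is inapplicable (there is no Schedule E Waiver in force), so (g) stands. Exception (a) does not apply.
Exception (b) requires that the owner is a registered non-profit entity; but Elif is not a registered non-profit, so (b) is unavailable.
Exception (c) fails — the number of days the property was let is 131 days, not below 109 days.
Exception (d) fails — no Small Lessor Declaration is on file.
No exception is made out. Elif falls within the general rule.

Yes — Elif must file Form RP-6.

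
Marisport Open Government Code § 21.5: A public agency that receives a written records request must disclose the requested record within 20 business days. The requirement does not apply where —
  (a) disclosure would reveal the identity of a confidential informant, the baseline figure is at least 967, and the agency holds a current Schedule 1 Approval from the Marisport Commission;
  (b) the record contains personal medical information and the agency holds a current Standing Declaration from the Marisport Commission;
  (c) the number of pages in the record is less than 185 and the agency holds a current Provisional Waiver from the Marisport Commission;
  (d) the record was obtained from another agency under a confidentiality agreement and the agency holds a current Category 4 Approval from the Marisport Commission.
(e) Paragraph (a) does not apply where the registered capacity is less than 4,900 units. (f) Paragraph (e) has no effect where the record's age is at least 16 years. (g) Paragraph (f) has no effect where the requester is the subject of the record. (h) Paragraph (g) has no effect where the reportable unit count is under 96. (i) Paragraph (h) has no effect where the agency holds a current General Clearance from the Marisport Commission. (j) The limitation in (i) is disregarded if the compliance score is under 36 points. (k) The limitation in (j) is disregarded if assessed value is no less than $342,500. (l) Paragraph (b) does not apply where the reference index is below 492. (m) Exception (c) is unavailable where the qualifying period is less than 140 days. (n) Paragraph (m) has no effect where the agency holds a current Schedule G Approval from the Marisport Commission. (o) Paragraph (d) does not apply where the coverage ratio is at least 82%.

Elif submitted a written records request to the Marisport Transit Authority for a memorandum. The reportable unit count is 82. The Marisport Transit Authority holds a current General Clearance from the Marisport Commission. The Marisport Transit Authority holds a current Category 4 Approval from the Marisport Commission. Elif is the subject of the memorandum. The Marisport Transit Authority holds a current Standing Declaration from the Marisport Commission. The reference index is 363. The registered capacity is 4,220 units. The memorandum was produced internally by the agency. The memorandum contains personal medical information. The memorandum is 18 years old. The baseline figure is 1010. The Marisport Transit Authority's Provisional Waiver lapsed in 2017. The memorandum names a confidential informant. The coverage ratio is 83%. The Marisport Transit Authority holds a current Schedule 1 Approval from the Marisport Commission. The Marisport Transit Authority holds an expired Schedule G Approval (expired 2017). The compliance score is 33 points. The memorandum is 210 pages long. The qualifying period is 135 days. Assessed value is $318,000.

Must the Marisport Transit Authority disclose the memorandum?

No — exception (a) applies; the Marisport Transit Authority is not required to disclose the memorandum.

Exception (a): the memorandum names a confidential informant; the baseline figure is 1,010, meeting the 967 threshold; a current Schedule 1 Approval is held — every condition holds. Under paragraphs (e)–(k): (e) would limit (a) — the registered capacity is 4,220 units, less than the 4,900 units limit — but (f) sets (e) aside: (f) applies — the record's age is 18 years, meeting the 16 years threshold. (g) would limit (f) — Elif is the subject of the memorandum — but (h) sets (g) aside: (h) operates against (g): the reportable unit count is 82, under the 96 limit. (i) is triggered (a current General Clearance is held), but yields to (j): (j) is triggered — the compliance score is 33 points, under the 36 points limit. (k), which would lift (j), is not engaged — assessed value is $318,000, short of $342,500. (a) remains available.
Exception (b)'s conditions are all satisfied: the memorandum contains personal medical information; a current Standing Declaration is held. Turning to paragraph (l): (l) operates against (b): the reference index is 363, below the 492 limit. (b) is therefore removed.
Exception (c) does not apply: the number of pages in the record is 210, not less than 185.
Exception (d) does not apply: the memorandum was produced internally.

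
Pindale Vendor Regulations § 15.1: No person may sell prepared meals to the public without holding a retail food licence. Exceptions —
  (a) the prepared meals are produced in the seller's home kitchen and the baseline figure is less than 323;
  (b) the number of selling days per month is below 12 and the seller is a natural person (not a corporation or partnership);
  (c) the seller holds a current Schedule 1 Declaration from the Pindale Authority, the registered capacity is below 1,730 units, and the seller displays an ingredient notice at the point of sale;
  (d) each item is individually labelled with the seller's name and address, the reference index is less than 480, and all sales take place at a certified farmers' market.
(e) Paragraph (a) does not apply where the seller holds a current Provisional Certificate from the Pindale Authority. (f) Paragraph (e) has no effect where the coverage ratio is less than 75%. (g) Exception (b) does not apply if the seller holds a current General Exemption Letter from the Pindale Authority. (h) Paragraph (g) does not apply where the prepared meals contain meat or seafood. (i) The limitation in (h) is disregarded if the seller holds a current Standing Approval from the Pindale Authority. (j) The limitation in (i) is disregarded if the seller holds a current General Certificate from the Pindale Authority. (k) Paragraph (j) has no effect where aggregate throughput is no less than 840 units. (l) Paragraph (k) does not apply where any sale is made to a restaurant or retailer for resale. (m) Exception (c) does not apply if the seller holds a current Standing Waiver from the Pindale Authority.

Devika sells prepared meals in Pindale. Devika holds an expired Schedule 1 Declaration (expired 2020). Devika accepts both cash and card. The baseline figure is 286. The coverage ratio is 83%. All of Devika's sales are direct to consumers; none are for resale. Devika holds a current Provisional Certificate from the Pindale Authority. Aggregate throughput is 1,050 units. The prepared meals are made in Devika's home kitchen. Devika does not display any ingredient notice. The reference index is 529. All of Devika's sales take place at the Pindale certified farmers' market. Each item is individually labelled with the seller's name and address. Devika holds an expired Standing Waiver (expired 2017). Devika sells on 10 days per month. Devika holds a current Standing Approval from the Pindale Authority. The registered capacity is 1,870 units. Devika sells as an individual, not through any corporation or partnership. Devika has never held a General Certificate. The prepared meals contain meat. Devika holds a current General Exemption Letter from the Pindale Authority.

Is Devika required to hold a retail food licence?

Yes — Devika must hold a retail food licence.

Exception (a)'s conditions are all satisfied: the prepared meals are home-kitchen produced; the baseline figure is 286, less than the 323 limit. However, paragraphs (e)–(f) must be considered: (e) is triggered — a current Provisional Certificate is held. (f), which would lift (e), is inapplicable — the coverage ratio is 83%, not less than 75%. So (a) is unavailable.
All of (b)'s requirements are met (the number of selling days per month is 10, below the 12 limit; the seller is a natural person). However, paragraphs (g)–(l) must be considered: (g) operates — a current General Exemption Letter is held. (h) would limit (g) — the prepared meals contain meat — but (i) sets (h) aside: (i) applies — a current Standing Approval is held. (j) is not triggered (there is no General Certificate in force), so (i) stands. Exception (b) does not apply.
Exception (c) requires that the seller holds a current Schedule 1 Declaration from the Pindale Authority; but there is no Schedule 1 Declaration in force, so (c) is unavailable.
Exception (d) fails — the reference index is 529, not less than 480.
No exception applies. The general rule governs.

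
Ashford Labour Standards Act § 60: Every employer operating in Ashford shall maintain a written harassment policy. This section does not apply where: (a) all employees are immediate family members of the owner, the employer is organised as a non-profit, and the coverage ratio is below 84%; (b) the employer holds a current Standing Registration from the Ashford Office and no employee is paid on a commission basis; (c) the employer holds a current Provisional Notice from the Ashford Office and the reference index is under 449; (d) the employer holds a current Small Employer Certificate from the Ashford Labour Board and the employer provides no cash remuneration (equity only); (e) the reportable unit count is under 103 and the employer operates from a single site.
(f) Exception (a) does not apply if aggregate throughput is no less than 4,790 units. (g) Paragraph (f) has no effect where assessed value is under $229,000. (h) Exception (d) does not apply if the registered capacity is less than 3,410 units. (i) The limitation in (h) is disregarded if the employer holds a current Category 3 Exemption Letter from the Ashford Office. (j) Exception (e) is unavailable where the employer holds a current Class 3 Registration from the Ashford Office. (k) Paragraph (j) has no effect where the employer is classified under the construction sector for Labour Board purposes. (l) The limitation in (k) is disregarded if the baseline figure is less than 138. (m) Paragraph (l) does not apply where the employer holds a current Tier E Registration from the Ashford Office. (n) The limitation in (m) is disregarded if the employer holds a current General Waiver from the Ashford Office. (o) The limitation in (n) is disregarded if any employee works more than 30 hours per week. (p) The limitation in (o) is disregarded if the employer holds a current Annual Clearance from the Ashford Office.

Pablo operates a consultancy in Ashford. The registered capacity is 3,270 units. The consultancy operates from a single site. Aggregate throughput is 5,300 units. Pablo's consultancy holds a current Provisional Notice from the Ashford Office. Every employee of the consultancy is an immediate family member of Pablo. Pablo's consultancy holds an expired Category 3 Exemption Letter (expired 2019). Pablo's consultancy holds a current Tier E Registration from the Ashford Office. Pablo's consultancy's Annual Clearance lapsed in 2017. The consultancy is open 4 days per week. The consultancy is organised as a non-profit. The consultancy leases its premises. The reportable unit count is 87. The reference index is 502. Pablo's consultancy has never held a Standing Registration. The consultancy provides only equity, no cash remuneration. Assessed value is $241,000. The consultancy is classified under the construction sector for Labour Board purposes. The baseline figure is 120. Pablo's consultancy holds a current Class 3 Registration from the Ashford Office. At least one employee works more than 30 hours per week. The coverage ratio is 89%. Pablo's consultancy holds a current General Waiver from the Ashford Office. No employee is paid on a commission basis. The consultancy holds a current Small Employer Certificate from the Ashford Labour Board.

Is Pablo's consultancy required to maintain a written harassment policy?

Exception (a) fails — the coverage ratio is 89%, not below 84%.
Exception (b) requires that the employer holds a current Standing Registration from the Ashford Office; but no current Standing Registration is held, so (b) is unavailable.
Exception (c) requires that the reference index is under 449; but the reference index is 502, not under 449, so (c) is unavailable.
Exception (d) is satisfied on its face — a current Small Employer Certificate is held; remuneration is equity-only. Turning to paragraphs (h)–(i): (h) operates against (d): the registered capacity is 3,270 units, less than the 3,410 units limit. (i), which would lift (h), is inapplicable — the Category 3 Exemption Letter is not current. Exception (d) does not apply.
All of (e)'s requirements are met (the reportable unit count is 87, under the 103 limit; the employer operates from a single site). As to paragraphs (j)–(p): (j) would limit (e) — a current Class 3 Registration is held — but (k) sets (j) aside: (k) operates — the consultancy is classified under the construction sector. (l) would limit (k) — the baseline figure is 120, less than the 138 limit — but (m) sets (l) aside: (m) applies — a current Tier E Registration is held. (n) operates (a current General Waiver is held), but is overridden by (o): (o) operates — at least one employee exceeds 30 hours/week. (p), which would lift (o), is inapplicable — no current Annual Clearance is held. (e) remains available.

No — exception (e) applies; Pablo's consultancy is not required to maintain a written harassment policy.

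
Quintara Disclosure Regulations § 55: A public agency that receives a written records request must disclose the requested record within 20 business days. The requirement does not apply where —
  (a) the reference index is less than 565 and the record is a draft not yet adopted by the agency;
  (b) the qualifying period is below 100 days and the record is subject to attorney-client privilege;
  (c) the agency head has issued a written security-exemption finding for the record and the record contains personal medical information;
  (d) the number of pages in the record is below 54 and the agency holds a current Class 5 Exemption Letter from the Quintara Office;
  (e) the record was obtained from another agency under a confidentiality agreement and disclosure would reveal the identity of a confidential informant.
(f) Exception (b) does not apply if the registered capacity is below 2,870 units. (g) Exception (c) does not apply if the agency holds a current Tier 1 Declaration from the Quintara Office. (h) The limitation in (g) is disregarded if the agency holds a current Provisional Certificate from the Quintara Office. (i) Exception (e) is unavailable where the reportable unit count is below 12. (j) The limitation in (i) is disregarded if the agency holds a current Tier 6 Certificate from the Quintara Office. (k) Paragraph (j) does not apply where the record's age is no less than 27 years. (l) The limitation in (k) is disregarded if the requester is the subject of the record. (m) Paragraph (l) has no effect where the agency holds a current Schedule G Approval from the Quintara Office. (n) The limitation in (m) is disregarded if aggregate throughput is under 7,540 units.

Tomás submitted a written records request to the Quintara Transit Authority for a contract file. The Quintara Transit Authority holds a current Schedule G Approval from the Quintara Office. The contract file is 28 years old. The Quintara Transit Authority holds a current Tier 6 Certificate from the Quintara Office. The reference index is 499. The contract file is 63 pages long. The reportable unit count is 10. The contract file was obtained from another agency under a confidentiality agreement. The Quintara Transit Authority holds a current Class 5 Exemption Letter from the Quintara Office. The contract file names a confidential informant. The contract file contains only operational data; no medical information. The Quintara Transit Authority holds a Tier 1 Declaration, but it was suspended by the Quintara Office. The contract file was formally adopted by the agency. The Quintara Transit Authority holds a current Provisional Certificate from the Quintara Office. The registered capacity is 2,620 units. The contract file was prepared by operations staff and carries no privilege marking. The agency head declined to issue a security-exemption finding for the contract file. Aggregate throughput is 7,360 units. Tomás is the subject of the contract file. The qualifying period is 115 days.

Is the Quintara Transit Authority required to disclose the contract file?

No — exception (e) applies; the Quintara Transit Authority is not required to disclose the contract file.

Exception (a) fails — the contract file has been formally adopted.
Exception (b) fails — the qualifying period is 115 days, not below 100 days.
Exception (c) does not apply: the agency head declined to issue a security-exemption finding.
Exception (d) requires that the number of pages in the record is below 54; but the number of pages in the record is 63, not below 54, so (d) is unavailable.
Exception (e): the contract file was obtained under a confidentiality agreement; the contract file names a confidential informant — every condition holds. As to paragraphs (i)–(n): (i) would limit (e) — the reportable unit count is 10, below the 12 limit — but (j) sets (i) aside: (j) is engaged — a current Tier 6 Certificate is held. (k) operates (the record's age is 28 years, meeting the 27 years threshold), but yields to (l): (l) operates — Tomás is the subject of the contract file. (m) is engaged (a current Schedule G Approval is held), but is itself disapplied by (n): (n) operates against (m): aggregate throughput is 7,360 units, under the 7,540 units limit. Exception (e) stands.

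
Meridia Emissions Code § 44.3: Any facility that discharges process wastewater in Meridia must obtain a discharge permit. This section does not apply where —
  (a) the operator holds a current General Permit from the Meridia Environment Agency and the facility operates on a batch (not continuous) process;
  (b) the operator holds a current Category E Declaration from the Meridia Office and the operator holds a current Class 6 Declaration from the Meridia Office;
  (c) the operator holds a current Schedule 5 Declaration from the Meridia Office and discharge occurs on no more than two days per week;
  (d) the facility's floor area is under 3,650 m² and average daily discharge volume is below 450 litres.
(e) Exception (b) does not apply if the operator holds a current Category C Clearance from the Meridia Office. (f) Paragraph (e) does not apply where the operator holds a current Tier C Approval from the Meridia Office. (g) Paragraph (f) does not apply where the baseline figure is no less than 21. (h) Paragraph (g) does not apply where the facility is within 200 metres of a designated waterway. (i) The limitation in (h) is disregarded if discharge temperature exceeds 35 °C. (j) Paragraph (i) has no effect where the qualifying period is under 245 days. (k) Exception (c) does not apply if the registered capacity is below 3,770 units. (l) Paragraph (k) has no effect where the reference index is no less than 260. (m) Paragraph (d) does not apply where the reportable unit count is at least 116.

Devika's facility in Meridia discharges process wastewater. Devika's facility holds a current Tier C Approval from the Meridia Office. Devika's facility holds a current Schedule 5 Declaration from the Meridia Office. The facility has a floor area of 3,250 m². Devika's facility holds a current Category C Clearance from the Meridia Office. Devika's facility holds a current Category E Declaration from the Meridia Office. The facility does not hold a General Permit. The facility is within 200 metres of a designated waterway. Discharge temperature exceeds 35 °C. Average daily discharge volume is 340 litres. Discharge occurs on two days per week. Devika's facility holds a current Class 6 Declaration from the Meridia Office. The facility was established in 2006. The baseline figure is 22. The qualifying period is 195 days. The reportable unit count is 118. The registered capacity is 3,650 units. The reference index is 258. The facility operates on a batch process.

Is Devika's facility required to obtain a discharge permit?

No — exception (b) applies; Devika's facility is not required to obtain a discharge permit.

Exception (a) requires that the operator holds a current General Permit from the Meridia Environment Agency; but no General Permit is held, so (a) is unavailable.
Exception (b) is satisfied on its face — a current Category E Declaration is held; a current Class 6 Declaration is held. As to paragraphs (e)–(j): (e) operates (a current Category C Clearance is held), but is displaced by (f): (f) operates — a current Tier C Approval is held. (g) would limit (f) — the baseline figure is 22, meeting the 21 threshold — but (h) sets (g) aside: (h) operates against (g): the facility is within 200 m of a designated waterway. (i) is engaged (discharge temperature exceeds 35 °C), but is overridden by (j): (j) is triggered — the qualifying period is 195 days, under the 245 days limit. So (b) applies.
Exception (c)'s conditions are all satisfied: a current Schedule 5 Declaration is held; discharge occurs on no more than two days per week. Turning to paragraphs (k)–(l): (k) operates against (c): the registered capacity is 3,650 units, below the 3,770 units limit. (l) is inapplicable (the reference index is 258, short of 260), so (k) stands. So (c) is unavailable.
Exception (d)'s conditions are all satisfied: the facility's floor area is 3,250 m², under the 3,650 m² limit; average daily discharge volume is 340 litres, below the 450 litres limit. However, paragraph (m) must be considered: (m) operates against (d): the reportable unit count is 118, meeting the 116 threshold. So (d) is unavailable.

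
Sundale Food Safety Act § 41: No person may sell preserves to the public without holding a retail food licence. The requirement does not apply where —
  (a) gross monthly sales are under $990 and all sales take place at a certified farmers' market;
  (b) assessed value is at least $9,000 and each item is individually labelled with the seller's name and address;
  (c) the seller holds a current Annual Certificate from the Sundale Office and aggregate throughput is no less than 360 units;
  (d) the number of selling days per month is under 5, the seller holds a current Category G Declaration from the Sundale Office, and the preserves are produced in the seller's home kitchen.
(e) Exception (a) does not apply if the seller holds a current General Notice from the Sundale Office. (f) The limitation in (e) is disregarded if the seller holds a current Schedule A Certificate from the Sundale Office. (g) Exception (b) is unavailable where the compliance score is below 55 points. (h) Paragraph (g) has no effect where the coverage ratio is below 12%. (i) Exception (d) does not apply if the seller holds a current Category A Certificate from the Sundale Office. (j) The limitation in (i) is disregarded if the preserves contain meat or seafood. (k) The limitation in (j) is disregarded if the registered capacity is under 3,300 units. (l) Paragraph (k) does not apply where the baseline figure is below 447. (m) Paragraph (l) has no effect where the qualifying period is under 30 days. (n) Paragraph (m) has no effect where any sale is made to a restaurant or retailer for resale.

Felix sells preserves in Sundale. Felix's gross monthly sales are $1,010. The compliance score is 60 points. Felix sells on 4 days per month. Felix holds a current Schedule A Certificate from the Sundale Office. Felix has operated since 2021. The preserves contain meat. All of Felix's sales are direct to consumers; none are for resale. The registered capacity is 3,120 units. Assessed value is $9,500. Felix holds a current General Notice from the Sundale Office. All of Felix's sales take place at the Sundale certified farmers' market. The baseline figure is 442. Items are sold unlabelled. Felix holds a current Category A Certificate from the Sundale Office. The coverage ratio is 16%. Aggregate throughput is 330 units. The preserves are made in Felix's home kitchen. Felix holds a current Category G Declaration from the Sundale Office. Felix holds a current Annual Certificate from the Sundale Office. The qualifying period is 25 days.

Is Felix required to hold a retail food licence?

Exception (a) requires that gross monthly sales are under $990; but gross monthly sales are $1,010, not under $990, so (a) is unavailable.
Exception (b) requires that each item is individually labelled with the seller's name and address; but items are sold unlabelled, so (b) is unavailable.
Exception (c) fails — aggregate throughput is 330 units, short of 360 units.
Exception (d): the number of selling days per month is 4, under the 5 limit; a current Category G Declaration is held; the preserves are home-kitchen produced — every condition holds. But: (i) is triggered — a current Category A Certificate is held. (j) applies (the preserves contain meat), but is set aside by (k): (k) is triggered — the registered capacity is 3,120 units, under the 3,300 units limit. (l) is engaged (the baseline figure is 442, below the 447 limit), but is displaced by (m): (m) operates — the qualifying period is 25 days, under the 30 days limit. (n) is inapplicable (no sales are for resale), so (m) stands. (d) is therefore removed.
No exception displaces § 41.

Yes — Felix must hold a retail food licence.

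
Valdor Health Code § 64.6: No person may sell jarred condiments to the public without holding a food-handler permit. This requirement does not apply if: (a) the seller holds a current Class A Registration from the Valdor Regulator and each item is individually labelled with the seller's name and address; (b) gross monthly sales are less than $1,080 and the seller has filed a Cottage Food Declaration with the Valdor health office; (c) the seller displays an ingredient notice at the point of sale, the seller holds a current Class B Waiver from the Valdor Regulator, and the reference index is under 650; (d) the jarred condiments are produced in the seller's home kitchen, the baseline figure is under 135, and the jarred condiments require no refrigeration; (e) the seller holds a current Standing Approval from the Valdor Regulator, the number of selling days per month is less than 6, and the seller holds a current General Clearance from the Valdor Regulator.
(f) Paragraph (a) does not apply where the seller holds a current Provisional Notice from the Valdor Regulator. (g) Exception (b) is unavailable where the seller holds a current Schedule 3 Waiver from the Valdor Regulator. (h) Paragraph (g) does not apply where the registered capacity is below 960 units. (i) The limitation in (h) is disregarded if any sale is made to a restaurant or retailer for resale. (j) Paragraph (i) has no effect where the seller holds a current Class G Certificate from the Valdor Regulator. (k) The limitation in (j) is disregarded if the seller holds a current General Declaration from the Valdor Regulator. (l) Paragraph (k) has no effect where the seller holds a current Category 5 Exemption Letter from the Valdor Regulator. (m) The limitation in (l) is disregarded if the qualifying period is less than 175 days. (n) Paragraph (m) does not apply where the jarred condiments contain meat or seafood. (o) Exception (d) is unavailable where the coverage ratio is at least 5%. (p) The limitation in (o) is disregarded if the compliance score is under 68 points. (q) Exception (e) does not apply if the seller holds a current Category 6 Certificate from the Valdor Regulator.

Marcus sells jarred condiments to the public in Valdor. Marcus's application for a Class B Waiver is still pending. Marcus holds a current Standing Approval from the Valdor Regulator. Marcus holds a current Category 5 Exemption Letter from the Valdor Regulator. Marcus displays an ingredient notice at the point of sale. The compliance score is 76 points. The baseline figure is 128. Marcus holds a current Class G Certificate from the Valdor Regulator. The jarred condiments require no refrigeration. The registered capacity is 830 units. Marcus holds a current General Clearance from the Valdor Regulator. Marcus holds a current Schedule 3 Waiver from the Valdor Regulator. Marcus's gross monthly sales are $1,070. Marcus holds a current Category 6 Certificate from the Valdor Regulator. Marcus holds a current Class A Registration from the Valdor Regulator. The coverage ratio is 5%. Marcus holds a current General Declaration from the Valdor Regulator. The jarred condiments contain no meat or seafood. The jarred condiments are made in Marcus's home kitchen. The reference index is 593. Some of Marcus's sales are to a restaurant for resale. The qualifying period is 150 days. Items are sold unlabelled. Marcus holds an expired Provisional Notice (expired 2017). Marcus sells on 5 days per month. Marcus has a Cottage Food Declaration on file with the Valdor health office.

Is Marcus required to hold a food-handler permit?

Exception (a) fails — items are sold unlabelled.
Exception (b): gross monthly sales are $1,070, less than the $1,080 limit; a Cottage Food Declaration is on file — every condition holds. But applying paragraphs (g)–(n): (g) operates — a current Schedule 3 Waiver is held. (h) is engaged (the registered capacity is 830 units, below the 960 units limit), but is displaced by (i): (i) operates — some sales are to a restaurant for resale. (j) applies (a current Class G Certificate is held), but is overridden by (k): (k) operates against (j): a current General Declaration is held. (l) would limit (k) — a current Category 5 Exemption Letter is held — but (m) sets (l) aside: (m) is triggered — the qualifying period is 150 days, less than the 175 days limit. (n) is inapplicable (the jarred condiments contain no meat or seafood), so (m) stands. Exception (b) does not apply.
Exception (c) fails — there is no Class B Waiver in force.
All of (d)'s requirements are met (the jarred condiments are home-kitchen produced; the baseline figure is 128, under the 135 limit; the jarred condiments are shelf-stable). Turning to paragraphs (o)–(p): (o) is triggered — the coverage ratio is 5%, meeting the 5% threshold. (p), which would lift (o), is not triggered — the compliance score is 76 points, not under 68 points. So (d) is unavailable.
Exception (e): a current Standing Approval is held; the number of selling days per month is 5, less than the 6 limit; a current General Clearance is held — every condition holds. But applying paragraph (q): (q) operates against (e): a current Category 6 Certificate is held. So (e) is unavailable.
None of the exceptions is available; § 64.6 applies in full.

Yes — Marcus must hold a food-handler permit.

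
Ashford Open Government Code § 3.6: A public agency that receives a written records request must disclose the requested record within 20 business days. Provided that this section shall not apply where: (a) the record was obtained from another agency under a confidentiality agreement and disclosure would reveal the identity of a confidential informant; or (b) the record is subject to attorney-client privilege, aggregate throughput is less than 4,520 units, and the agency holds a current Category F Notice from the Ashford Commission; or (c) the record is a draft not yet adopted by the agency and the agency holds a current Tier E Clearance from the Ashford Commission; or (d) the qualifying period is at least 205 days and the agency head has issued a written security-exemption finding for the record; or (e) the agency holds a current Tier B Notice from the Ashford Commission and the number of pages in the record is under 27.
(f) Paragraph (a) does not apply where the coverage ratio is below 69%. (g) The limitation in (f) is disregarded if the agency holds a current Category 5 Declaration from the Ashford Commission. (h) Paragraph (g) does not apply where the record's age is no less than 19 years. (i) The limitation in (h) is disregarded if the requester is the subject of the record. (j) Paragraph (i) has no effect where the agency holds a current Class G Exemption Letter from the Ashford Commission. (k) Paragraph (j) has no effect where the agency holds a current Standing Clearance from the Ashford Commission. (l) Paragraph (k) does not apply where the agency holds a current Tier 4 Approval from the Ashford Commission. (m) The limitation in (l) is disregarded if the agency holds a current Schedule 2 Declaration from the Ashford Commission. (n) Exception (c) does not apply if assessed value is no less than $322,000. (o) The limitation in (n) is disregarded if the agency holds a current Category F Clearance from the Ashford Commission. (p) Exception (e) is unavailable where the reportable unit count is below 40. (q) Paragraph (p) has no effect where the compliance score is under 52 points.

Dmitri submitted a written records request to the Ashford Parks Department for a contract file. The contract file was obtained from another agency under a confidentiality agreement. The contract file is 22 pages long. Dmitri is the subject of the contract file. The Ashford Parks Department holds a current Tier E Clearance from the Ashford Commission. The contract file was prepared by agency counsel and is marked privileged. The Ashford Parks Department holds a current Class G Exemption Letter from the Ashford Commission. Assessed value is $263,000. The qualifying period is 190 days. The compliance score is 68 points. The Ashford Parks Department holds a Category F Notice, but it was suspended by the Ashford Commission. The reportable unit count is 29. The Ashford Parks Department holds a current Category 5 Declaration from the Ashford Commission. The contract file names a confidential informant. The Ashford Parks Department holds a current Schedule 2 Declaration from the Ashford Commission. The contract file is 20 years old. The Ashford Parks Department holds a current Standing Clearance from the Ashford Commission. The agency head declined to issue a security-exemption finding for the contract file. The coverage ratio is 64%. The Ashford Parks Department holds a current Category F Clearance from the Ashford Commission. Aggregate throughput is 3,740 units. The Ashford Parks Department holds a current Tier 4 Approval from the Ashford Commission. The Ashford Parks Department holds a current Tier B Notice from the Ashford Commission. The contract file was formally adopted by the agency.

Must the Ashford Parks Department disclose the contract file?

No — exception (a) applies; the Ashford Parks Department is not required to disclose the contract file.

All of (a)'s requirements are met (the contract file was obtained under a confidentiality agreement; the contract file names a confidential informant). Considering the limiting provisions: (f) would limit (a) — the coverage ratio is 64%, below the 69% limit — but (g) sets (f) aside: (g) operates — a current Category 5 Declaration is held. (h) applies (the record's age is 20 years, meeting the 19 years threshold), but is overridden by (i): (i) operates — Dmitri is the subject of the contract file. (j) operates (a current Class G Exemption Letter is held), but is itself disapplied by (k): (k) operates against (j): a current Standing Clearance is held. (l) would limit (k) — a current Tier 4 Approval is held — but (m) sets (l) aside: (m) operates against (l): a current Schedule 2 Declaration is held. Exception (a) stands.
Exception (b) does not apply: there is no Category F Notice in force.
Exception (c) does not apply: the contract file has been formally adopted.
Exception (d) does not apply: the qualifying period is 190 days, short of 205 days.
Exception (e)'s conditions are all satisfied: a current Tier B Notice is held; the number of pages in the record is 22, under the 27 limit. However, paragraphs (p)–(q) must be considered: (p) operates against (e): the reportable unit count is 29, below the 40 limit. (q) does not operate here (the compliance score is 68 points, not under 52 points), so (p) stands. (e) is therefore removed.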